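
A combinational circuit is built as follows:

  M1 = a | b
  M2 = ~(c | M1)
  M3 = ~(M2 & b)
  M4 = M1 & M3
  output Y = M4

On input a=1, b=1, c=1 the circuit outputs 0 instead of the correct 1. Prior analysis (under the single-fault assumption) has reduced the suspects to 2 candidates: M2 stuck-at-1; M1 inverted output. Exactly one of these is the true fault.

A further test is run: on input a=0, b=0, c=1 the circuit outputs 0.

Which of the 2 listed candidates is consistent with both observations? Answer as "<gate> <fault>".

Evaluate each candidate on input a=0, b=0, c=1:
  M2 stuck-at-1: M1=0, M2=1 [stuck-at-1], M3=1, M4=0 → 0 — matches
  M1 inverted output: M1=1 [inverted output], M2=0, M3=1, M4=1 → 1 — eliminated
Only M2 stuck-at-1 reproduces the observed 0.

M2 stuck-at-1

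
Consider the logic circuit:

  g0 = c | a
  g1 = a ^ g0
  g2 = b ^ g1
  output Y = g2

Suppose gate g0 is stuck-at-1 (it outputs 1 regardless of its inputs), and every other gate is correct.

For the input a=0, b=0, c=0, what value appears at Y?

1

Propagate with g0 forced: g0=1 [stuck-at-1], g1=1, g2=1.
So Y = 1. (Without the fault it would be 0.)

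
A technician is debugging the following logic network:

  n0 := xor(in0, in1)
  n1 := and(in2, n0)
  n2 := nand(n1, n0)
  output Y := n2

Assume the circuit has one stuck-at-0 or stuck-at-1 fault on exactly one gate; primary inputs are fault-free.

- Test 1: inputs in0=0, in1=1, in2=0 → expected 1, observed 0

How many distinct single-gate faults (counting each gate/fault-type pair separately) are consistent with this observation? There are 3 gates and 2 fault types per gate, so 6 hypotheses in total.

2

Fault-free: n0=1, n1=0, n2=1 → 1. Observed 0.
  n0 stuck-at-0: output 1 ✗
  n0 stuck-at-1: output 1 ✗
  n1 stuck-at-0: output 1 ✗
  n1 stuck-at-1: output 0 ✓
  n2 stuck-at-0: output 0 ✓
  n2 stuck-at-1: output 1 ✗
Consistent faults: {n1 stuck-at-1, n2 stuck-at-0} — 2 in all.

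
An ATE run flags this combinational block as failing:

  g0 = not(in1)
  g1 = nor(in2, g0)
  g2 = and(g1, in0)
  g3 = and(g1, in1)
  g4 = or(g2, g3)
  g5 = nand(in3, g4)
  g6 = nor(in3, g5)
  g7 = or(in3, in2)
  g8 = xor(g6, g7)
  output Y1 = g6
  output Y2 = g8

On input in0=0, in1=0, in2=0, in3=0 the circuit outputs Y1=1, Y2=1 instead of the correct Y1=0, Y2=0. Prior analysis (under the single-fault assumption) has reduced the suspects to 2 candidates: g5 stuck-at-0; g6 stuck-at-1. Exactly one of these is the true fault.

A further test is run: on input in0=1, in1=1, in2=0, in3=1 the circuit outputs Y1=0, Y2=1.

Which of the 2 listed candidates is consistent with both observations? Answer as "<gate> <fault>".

Evaluate each candidate on input in0=1, in1=1, in2=0, in3=1:
  g5 stuck-at-0: g0=0, g1=1, g2=1, g3=1, g4=1, g5=0 [stuck-at-0], g6=0, g7=1, g8=1 → Y1=0, Y2=1 — matches
  g6 stuck-at-1: g0=0, g1=1, g2=1, g3=1, g4=1, g5=0, g6=1 [stuck-at-1], g7=1, g8=0 → Y1=1, Y2=0 — eliminated
Only g5 stuck-at-0 reproduces the observed Y1=0, Y2=1.

g5 stuck-at-0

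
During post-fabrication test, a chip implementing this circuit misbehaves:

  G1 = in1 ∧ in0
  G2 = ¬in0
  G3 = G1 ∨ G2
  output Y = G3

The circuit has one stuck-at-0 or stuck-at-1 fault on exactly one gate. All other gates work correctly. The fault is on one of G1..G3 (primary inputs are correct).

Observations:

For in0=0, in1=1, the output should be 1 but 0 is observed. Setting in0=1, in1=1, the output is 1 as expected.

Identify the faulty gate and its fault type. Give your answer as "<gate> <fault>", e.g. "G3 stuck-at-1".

Fault-free values for test 1 (in0=0, in1=1): G1=0, G2=1, G3=1, giving Y=1. Observed 0.
Test 1: faults giving observed 0 are {G2 stuck-at-0, G3 stuck-at-0}.
Test 2 (in0=1, in1=1): fault-free G1=1, G2=0, G3=1 → 1; observed 1. Eliminates G3 stuck-at-0.
Only G2 stuck-at-0 is consistent with every test.

G2 stuck-at-0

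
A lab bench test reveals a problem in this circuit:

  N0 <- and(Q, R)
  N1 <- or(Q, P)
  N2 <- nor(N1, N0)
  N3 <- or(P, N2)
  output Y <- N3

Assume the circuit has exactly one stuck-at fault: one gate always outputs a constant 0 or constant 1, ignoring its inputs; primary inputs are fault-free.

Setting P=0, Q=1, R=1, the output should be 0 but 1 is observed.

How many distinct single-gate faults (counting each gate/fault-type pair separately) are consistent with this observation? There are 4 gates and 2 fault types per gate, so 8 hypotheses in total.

2

Fault-free: N0=1, N1=1, N2=0, N3=0 → 0. Observed 1.
  N0 stuck-at-0: output 0 ✗
  N0 stuck-at-1: output 0 ✗
  N1 stuck-at-0: output 0 ✗
  N1 stuck-at-1: output 0 ✗
  N2 stuck-at-0: output 0 ✗
  N2 stuck-at-1: output 1 ✓
  N3 stuck-at-0: output 0 ✗
  N3 stuck-at-1: output 1 ✓
Consistent faults: {N2 stuck-at-1, N3 stuck-at-1} — 2 in all.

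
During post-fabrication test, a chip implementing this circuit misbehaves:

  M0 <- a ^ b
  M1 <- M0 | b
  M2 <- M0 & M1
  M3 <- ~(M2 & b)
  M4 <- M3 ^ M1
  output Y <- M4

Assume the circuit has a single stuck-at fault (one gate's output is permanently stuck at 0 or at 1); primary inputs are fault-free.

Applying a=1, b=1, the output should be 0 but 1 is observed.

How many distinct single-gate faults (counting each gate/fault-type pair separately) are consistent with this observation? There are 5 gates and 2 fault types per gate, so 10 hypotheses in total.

5

Fault-free: M0=0, M1=1, M2=0, M3=1, M4=0 → 0. Observed 1.
  M0 stuck-at-0: output 0 ✗
  M0 stuck-at-1: output 1 ✓
  M1 stuck-at-0: output 1 ✓
  M1 stuck-at-1: output 0 ✗
  M2 stuck-at-0: output 0 ✗
  M2 stuck-at-1: output 1 ✓
  M3 stuck-at-0: output 1 ✓
  M3 stuck-at-1: output 0 ✗
  M4 stuck-at-0: output 0 ✗
  M4 stuck-at-1: output 1 ✓
Consistent faults: {M0 stuck-at-1, M1 stuck-at-0, M2 stuck-at-1, M3 stuck-at-0, M4 stuck-at-1} — 5 in all.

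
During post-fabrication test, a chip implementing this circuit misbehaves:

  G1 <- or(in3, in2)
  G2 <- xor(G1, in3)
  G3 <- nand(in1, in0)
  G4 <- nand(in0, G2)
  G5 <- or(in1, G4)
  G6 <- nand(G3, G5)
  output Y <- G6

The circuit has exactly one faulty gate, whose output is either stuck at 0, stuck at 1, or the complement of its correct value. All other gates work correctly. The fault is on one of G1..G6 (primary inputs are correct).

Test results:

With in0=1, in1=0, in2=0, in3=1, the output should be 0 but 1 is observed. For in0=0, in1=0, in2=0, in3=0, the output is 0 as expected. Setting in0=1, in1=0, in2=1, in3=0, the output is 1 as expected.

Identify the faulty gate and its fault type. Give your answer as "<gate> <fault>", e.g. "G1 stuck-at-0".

G2 stuck-at-1

Fault-free values for test 1 (in0=1, in1=0, in2=0, in3=1): G1=1, G2=0, G3=1, G4=1, G5=1, G6=0, giving Y=0. Observed 1.
Test 1: faults giving observed 1 are {G1 stuck-at-0, G1 inverted output, G2 stuck-at-1, G2 inverted output, G3 stuck-at-0, G3 inverted output, G4 stuck-at-0, G4 inverted output, G5 stuck-at-0, G5 inverted output, G6 stuck-at-1, G6 inverted output}.
Test 2 (in0=0, in1=0, in2=0, in3=0): fault-free G1=0, G2=0, G3=1, G4=1, G5=1, G6=0 → 0; observed 0. Eliminates G3 stuck-at-0, G3 inverted output, G4 stuck-at-0, G4 inverted output, G5 stuck-at-0, G5 inverted output, G6 stuck-at-1, G6 inverted output.
Test 3 (in0=1, in1=0, in2=1, in3=0): fault-free G1=1, G2=1, G3=1, G4=0, G5=0, G6=1 → 1; observed 1. Eliminates G1 stuck-at-0, G1 inverted output, G2 inverted output.
Only G2 stuck-at-1 is consistent with every test.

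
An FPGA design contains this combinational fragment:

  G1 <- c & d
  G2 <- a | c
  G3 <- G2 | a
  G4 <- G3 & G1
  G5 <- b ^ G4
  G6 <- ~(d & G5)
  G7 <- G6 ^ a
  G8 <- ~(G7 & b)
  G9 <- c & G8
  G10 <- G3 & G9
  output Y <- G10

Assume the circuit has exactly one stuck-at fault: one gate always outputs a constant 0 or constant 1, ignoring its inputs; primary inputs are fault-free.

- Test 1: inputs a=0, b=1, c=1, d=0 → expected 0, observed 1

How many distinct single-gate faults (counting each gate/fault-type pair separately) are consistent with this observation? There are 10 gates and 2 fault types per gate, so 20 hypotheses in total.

5

Fault-free: G1=0, G2=1, G3=1, G4=0, G5=1, G6=1, G7=1, G8=0, G9=0, G10=0 → 0. Observed 1.
  G1: none of the 2 fault types match ✗
  G2: none of the 2 fault types match ✗
  G3: none of the 2 fault types match ✗
  G4: none of the 2 fault types match ✗
  G5: none of the 2 fault types match ✗
  G6: stuck-at-0 ✓; others ✗
  G7: stuck-at-0 ✓; others ✗
  G8: stuck-at-1 ✓; others ✗
  G9: stuck-at-1 ✓; others ✗
  G10: stuck-at-1 ✓; others ✗
Consistent faults: {G6 stuck-at-0, G7 stuck-at-0, G8 stuck-at-1, G9 stuck-at-1, G10 stuck-at-1} — 5 in all.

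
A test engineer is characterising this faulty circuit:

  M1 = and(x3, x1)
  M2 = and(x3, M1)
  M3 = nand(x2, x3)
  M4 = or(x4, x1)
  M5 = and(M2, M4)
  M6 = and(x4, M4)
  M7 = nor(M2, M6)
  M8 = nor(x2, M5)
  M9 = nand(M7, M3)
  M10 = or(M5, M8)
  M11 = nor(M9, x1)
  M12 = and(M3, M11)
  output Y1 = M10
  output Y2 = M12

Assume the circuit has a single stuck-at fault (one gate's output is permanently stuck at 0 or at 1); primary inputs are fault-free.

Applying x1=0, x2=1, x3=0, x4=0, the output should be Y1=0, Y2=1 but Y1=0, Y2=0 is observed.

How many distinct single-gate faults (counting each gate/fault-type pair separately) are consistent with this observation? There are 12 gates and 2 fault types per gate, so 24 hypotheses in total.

7

Fault-free: M1=0, M2=0, M3=1, M4=0, M5=0, M6=0, M7=1, M8=0, M9=0, M10=0, M11=1, M12=1 → Y1=0, Y2=1. Observed Y1=0, Y2=0.
  M1: none of the 2 fault types match ✗
  M2: stuck-at-1 ✓; others ✗
  M3: stuck-at-0 ✓; others ✗
  M4: none of the 2 fault types match ✗
  M5: none of the 2 fault types match ✗
  M6: stuck-at-1 ✓; others ✗
  M7: stuck-at-0 ✓; others ✗
  M8: none of the 2 fault types match ✗
  M9: stuck-at-1 ✓; others ✗
  M10: none of the 2 fault types match ✗
  M11: stuck-at-0 ✓; others ✗
  M12: stuck-at-0 ✓; others ✗
Consistent faults: {M2 stuck-at-1, M3 stuck-at-0, M6 stuck-at-1, M7 stuck-at-0, M9 stuck-at-1, M11 stuck-at-0, M12 stuck-at-0} — 7 in all.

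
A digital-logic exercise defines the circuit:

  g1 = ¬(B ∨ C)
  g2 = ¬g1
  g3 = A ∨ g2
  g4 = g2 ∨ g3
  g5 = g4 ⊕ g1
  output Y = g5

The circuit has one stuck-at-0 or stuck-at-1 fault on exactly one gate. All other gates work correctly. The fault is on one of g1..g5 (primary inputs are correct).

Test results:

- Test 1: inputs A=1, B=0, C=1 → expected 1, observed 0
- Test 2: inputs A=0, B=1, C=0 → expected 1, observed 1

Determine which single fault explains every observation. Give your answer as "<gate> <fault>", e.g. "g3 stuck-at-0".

Fault-free values for test 1 (A=1, B=0, C=1): g1=0, g2=1, g3=1, g4=1, g5=1, giving Y=1. Observed 0.
Test 1: faults giving observed 0 are {g1 stuck-at-1, g4 stuck-at-0, g5 stuck-at-0}.
Test 2 (A=0, B=1, C=0): fault-free g1=0, g2=1, g3=1, g4=1, g5=1 → 1; observed 1. Eliminates g4 stuck-at-0, g5 stuck-at-0.
Only g1 stuck-at-1 is consistent with every test.

g1 stuck-at-1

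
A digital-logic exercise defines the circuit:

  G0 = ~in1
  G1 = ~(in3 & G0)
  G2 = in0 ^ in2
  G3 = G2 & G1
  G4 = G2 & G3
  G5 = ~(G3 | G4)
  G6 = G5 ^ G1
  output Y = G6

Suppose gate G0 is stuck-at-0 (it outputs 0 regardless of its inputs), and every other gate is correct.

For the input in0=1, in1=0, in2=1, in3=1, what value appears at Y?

0

Propagate with G0 forced: G0=0 [stuck-at-0], G1=1, G2=0, G3=0, G4=0, G5=1, G6=0.
So Y = 0. (Without the fault it would be 1.)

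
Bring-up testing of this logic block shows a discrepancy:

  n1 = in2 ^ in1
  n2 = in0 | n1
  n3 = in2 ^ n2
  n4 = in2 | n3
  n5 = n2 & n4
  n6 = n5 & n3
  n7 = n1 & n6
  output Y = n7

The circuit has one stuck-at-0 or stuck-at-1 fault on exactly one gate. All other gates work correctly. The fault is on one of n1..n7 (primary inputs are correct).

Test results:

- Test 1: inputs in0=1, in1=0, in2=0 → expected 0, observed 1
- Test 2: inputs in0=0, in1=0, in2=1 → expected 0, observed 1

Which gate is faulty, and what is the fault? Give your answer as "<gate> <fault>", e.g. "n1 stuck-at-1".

Fault-free values for test 1 (in0=1, in1=0, in2=0): n1=0, n2=1, n3=1, n4=1, n5=1, n6=1, n7=0, giving Y=0. Observed 1.
Test 1: faults giving observed 1 are {n1 stuck-at-1, n7 stuck-at-1}.
Test 2 (in0=0, in1=0, in2=1): fault-free n1=1, n2=1, n3=0, n4=1, n5=1, n6=0, n7=0 → 0; observed 1. Eliminates n1 stuck-at-1.
Only n7 stuck-at-1 is consistent with every test.

n7 stuck-at-1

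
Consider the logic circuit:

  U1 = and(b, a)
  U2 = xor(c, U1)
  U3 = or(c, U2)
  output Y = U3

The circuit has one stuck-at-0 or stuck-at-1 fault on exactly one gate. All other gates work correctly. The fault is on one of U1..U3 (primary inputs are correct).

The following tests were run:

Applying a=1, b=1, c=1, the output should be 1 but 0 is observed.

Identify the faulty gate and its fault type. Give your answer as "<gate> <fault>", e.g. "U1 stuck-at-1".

U3 stuck-at-0

Fault-free values for test 1 (a=1, b=1, c=1): U1=1, U2=0, U3=1, giving Y=1. Observed 0.
Test 1: faults giving observed 0 are {U3 stuck-at-0}.
Only U3 stuck-at-0 is consistent with every test.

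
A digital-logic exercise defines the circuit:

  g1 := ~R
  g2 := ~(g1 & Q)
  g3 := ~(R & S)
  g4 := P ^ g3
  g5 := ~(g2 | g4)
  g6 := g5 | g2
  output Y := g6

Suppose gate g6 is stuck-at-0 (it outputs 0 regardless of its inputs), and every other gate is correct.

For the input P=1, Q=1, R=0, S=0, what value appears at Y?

Propagate with g6 forced: g1=1, g2=0, g3=1, g4=0, g5=1, g6=0 [stuck-at-0].
So Y = 0. (Without the fault it would be 1.)

0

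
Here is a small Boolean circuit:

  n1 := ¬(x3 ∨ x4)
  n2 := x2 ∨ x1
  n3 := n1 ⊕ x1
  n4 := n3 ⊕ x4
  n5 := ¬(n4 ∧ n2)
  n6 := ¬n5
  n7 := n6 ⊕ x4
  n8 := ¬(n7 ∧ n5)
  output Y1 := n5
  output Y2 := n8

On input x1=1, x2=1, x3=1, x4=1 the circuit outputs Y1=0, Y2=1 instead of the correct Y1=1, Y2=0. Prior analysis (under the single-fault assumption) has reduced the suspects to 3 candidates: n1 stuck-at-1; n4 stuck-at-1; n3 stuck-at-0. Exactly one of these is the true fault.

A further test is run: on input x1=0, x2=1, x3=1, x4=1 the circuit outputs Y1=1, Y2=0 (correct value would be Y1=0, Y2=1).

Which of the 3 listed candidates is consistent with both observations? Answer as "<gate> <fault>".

Evaluate each candidate on input x1=0, x2=1, x3=1, x4=1:
  n1 stuck-at-1: n1=1 [stuck-at-1], n2=1, n3=1, n4=0, n5=1, n6=0, n7=1, n8=0 → Y1=1, Y2=0 — matches
  n4 stuck-at-1: n1=0, n2=1, n3=0, n4=1 [stuck-at-1], n5=0, n6=1, n7=0, n8=1 → Y1=0, Y2=1 — eliminated
  n3 stuck-at-0: n1=0, n2=1, n3=0 [stuck-at-0], n4=1, n5=0, n6=1, n7=0, n8=1 → Y1=0, Y2=1 — eliminated
Only n1 stuck-at-1 reproduces the observed Y1=1, Y2=0.

n1 stuck-at-1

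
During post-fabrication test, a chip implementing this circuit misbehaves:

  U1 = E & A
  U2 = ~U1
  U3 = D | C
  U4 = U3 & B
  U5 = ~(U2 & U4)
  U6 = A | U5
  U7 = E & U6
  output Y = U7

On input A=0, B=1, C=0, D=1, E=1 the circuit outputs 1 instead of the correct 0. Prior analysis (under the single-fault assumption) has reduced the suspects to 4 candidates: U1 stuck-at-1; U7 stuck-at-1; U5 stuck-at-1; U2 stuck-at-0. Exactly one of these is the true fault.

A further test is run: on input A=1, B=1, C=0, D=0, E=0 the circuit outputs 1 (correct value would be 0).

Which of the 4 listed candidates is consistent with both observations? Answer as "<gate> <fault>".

U7 stuck-at-1

Evaluate each candidate on input A=1, B=1, C=0, D=0, E=0:
  U1 stuck-at-1: U1=1 [stuck-at-1], U2=0, U3=0, U4=0, U5=1, U6=1, U7=0 → 0 — eliminated
  U7 stuck-at-1: U1=0, U2=1, U3=0, U4=0, U5=1, U6=1, U7=1 [stuck-at-1] → 1 — matches
  U5 stuck-at-1: U1=0, U2=1, U3=0, U4=0, U5=1 [stuck-at-1], U6=1, U7=0 → 0 — eliminated
  U2 stuck-at-0: U1=0, U2=0 [stuck-at-0], U3=0, U4=0, U5=1, U6=1, U7=0 → 0 — eliminated
Only U7 stuck-at-1 reproduces the observed 1.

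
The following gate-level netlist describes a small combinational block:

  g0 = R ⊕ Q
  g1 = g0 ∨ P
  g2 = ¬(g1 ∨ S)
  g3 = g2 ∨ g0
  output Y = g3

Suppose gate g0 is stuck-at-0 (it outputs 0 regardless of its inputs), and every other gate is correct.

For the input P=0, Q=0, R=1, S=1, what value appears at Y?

0

Propagate with g0 forced: g0=0 [stuck-at-0], g1=0, g2=0, g3=0.
So Y = 0. (Without the fault it would be 1.)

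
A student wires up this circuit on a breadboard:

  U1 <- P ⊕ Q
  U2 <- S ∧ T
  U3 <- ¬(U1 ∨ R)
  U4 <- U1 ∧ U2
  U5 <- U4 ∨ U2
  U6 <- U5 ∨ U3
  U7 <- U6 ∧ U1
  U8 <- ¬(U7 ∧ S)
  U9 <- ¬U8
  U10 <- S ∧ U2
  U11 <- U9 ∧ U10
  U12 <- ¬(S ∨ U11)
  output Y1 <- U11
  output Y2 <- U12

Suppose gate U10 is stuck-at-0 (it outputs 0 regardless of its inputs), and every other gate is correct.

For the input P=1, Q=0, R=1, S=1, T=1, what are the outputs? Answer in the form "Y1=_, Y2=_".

Y1=0, Y2=0

Propagate with U10 forced: U1=1, U2=1, U3=0, U4=1, U5=1, U6=1, U7=1, U8=0, U9=1, U10=0 [stuck-at-0], U11=0, U12=0.
So the outputs are Y1=0, Y2=0. (Without the fault they would be Y1=1, Y2=0.)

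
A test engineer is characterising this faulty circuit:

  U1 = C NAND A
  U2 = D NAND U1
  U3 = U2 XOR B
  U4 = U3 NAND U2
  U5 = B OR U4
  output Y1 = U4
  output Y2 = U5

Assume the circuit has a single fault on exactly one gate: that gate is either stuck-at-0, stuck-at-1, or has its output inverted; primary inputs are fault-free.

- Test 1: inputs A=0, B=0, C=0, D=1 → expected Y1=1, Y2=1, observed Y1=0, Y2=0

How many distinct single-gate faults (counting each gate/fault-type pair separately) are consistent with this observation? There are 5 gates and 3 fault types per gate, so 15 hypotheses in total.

6

Fault-free: U1=1, U2=0, U3=0, U4=1, U5=1 → Y1=1, Y2=1. Observed Y1=0, Y2=0.
  U1: stuck-at-0, inverted output ✓; others ✗
  U2: stuck-at-1, inverted output ✓; others ✗
  U3: none of the 3 fault types match ✗
  U4: stuck-at-0, inverted output ✓; others ✗
  U5: none of the 3 fault types match ✗
Consistent faults: {U1 stuck-at-0, U1 inverted output, U2 stuck-at-1, U2 inverted output, U4 stuck-at-0, U4 inverted output} — 6 in all.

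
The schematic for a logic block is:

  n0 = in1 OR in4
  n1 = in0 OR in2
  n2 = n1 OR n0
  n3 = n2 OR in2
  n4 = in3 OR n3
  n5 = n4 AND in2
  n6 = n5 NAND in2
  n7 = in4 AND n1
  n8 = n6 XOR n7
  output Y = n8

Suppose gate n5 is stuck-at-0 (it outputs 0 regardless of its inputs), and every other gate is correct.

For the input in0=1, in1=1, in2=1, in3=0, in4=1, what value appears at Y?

0

Propagate with n5 forced: n0=1, n1=1, n2=1, n3=1, n4=1, n5=0 [stuck-at-0], n6=1, n7=1, n8=0.
So Y = 0. (Without the fault it would be 1.)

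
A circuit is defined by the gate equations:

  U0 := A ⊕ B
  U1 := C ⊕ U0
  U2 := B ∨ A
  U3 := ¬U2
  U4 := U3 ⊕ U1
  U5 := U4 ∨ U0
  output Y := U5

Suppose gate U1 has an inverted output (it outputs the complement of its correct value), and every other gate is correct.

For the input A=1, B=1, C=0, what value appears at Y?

1

Propagate with U1 forced: U0=0, U1=1 [inverted output], U2=1, U3=0, U4=1, U5=1.
So Y = 1. (Without the fault it would be 0.)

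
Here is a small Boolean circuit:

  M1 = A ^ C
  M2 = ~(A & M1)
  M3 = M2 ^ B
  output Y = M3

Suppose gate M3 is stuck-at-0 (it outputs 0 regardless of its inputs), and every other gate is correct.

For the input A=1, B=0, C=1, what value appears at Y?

Propagate with M3 forced: M1=0, M2=1, M3=0 [stuck-at-0].
So Y = 0. (Without the fault it would be 1.)

0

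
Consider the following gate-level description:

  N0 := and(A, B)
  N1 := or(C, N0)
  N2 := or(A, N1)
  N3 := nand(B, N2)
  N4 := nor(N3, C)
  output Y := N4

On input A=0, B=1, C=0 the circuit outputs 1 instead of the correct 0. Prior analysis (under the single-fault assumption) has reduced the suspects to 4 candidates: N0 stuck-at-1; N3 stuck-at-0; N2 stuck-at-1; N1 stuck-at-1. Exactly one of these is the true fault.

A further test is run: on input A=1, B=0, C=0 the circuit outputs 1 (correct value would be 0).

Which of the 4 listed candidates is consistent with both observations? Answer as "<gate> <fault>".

Evaluate each candidate on input A=1, B=0, C=0:
  N0 stuck-at-1: N0=1 [stuck-at-1], N1=1, N2=1, N3=1, N4=0 → 0 — eliminated
  N3 stuck-at-0: N0=0, N1=0, N2=1, N3=0 [stuck-at-0], N4=1 → 1 — matches
  N2 stuck-at-1: N0=0, N1=0, N2=1 [stuck-at-1], N3=1, N4=0 → 0 — eliminated
  N1 stuck-at-1: N0=0, N1=1 [stuck-at-1], N2=1, N3=1, N4=0 → 0 — eliminated
Only N3 stuck-at-0 reproduces the observed 1.

N3 stuck-at-0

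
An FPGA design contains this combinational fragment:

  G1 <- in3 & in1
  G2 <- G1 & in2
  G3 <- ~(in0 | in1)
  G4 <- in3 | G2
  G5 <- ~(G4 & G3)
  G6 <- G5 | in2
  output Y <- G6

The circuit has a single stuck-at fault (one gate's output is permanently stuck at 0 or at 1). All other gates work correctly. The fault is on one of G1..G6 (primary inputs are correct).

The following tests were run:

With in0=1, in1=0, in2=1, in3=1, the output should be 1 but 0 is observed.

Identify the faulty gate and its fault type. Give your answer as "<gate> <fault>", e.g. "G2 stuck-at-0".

Fault-free values for test 1 (in0=1, in1=0, in2=1, in3=1): G1=0, G2=0, G3=0, G4=1, G5=1, G6=1, giving Y=1. Observed 0.
Test 1: faults giving observed 0 are {G6 stuck-at-0}.
Only G6 stuck-at-0 is consistent with every test.

G6 stuck-at-0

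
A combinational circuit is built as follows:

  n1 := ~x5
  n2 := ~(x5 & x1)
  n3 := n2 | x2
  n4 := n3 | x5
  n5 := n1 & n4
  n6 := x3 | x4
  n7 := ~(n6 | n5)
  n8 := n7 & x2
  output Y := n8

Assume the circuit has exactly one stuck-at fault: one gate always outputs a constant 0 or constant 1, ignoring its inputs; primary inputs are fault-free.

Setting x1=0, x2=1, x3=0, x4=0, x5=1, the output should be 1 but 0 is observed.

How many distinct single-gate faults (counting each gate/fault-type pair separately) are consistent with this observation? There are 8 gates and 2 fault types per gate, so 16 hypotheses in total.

5

Fault-free: n1=0, n2=1, n3=1, n4=1, n5=0, n6=0, n7=1, n8=1 → 1. Observed 0.
  n1: stuck-at-1 ✓; others ✗
  n2: none of the 2 fault types match ✗
  n3: none of the 2 fault types match ✗
  n4: none of the 2 fault types match ✗
  n5: stuck-at-1 ✓; others ✗
  n6: stuck-at-1 ✓; others ✗
  n7: stuck-at-0 ✓; others ✗
  n8: stuck-at-0 ✓; others ✗
Consistent faults: {n1 stuck-at-1, n5 stuck-at-1, n6 stuck-at-1, n7 stuck-at-0, n8 stuck-at-0} — 5 in all.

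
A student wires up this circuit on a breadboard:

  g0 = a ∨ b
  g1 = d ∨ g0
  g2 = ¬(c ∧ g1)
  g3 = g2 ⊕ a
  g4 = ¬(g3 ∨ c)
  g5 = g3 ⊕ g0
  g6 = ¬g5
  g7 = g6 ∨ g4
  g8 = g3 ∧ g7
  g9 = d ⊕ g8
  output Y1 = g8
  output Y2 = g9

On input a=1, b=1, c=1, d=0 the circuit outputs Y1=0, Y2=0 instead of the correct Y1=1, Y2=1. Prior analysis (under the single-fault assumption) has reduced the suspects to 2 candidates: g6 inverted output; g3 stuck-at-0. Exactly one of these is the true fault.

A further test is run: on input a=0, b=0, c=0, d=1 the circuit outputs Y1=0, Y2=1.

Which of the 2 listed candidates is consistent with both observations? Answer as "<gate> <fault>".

Evaluate each candidate on input a=0, b=0, c=0, d=1:
  g6 inverted output: g0=0, g1=1, g2=1, g3=1, g4=0, g5=1, g6=1 [inverted output], g7=1, g8=1, g9=0 → Y1=1, Y2=0 — eliminated
  g3 stuck-at-0: g0=0, g1=1, g2=1, g3=0 [stuck-at-0], g4=1, g5=0, g6=1, g7=1, g8=0, g9=1 → Y1=0, Y2=1 — matches
Only g3 stuck-at-0 reproduces the observed Y1=0, Y2=1.

g3 stuck-at-0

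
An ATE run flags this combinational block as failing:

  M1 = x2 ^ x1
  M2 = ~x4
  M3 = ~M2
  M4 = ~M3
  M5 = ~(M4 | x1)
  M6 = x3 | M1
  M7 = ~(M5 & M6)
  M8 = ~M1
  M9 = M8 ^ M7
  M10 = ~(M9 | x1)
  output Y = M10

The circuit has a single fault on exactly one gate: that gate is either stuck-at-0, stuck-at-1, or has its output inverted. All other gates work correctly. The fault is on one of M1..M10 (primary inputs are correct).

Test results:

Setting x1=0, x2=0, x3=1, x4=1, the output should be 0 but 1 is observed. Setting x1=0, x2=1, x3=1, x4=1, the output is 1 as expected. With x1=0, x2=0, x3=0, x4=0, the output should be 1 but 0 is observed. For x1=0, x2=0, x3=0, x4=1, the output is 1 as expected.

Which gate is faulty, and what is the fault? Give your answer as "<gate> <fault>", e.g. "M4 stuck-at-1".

M1 stuck-at-1

Fault-free values for test 1 (x1=0, x2=0, x3=1, x4=1): M1=0, M2=0, M3=1, M4=0, M5=1, M6=1, M7=0, M8=1, M9=1, M10=0, giving Y=0. Observed 1.
Test 1: faults giving observed 1 are {M1 stuck-at-1, M1 inverted output, M2 stuck-at-1, M2 inverted output, M3 stuck-at-0, M3 inverted output, M4 stuck-at-1, M4 inverted output, M5 stuck-at-0, M5 inverted output, M6 stuck-at-0, M6 inverted output, M7 stuck-at-1, M7 inverted output, M8 stuck-at-0, M8 inverted output, M9 stuck-at-0, M9 inverted output, M10 stuck-at-1, M10 inverted output}.
Test 2 (x1=0, x2=1, x3=1, x4=1): fault-free M1=1, M2=0, M3=1, M4=0, M5=1, M6=1, M7=0, M8=0, M9=0, M10=1 → 1; observed 1. Eliminates M1 inverted output, M2 stuck-at-1, M2 inverted output, M3 stuck-at-0, M3 inverted output, M4 stuck-at-1, M4 inverted output, M5 stuck-at-0, M5 inverted output, M6 stuck-at-0, M6 inverted output, M7 stuck-at-1, M7 inverted output, M8 inverted output, M9 inverted output, M10 inverted output.
Test 3 (x1=0, x2=0, x3=0, x4=0): fault-free M1=0, M2=1, M3=0, M4=1, M5=0, M6=0, M7=1, M8=1, M9=0, M10=1 → 1; observed 0. Eliminates M9 stuck-at-0, M10 stuck-at-1.
Test 4 (x1=0, x2=0, x3=0, x4=1): fault-free M1=0, M2=0, M3=1, M4=0, M5=1, M6=0, M7=1, M8=1, M9=0, M10=1 → 1; observed 1. Eliminates M8 stuck-at-0.
Only M1 stuck-at-1 is consistent with every test.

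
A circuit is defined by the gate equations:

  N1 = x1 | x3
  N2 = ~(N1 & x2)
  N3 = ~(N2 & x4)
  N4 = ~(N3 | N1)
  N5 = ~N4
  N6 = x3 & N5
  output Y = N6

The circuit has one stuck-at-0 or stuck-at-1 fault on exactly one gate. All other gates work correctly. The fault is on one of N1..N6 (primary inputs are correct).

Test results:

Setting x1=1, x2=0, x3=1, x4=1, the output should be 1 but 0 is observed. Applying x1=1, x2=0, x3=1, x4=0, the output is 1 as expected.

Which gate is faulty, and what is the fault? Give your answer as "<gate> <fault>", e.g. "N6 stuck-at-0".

Fault-free values for test 1 (x1=1, x2=0, x3=1, x4=1): N1=1, N2=1, N3=0, N4=0, N5=1, N6=1, giving Y=1. Observed 0.
Test 1: faults giving observed 0 are {N1 stuck-at-0, N4 stuck-at-1, N5 stuck-at-0, N6 stuck-at-0}.
Test 2 (x1=1, x2=0, x3=1, x4=0): fault-free N1=1, N2=1, N3=1, N4=0, N5=1, N6=1 → 1; observed 1. Eliminates N4 stuck-at-1, N5 stuck-at-0, N6 stuck-at-0.
Only N1 stuck-at-0 is consistent with every test.

N1 stuck-at-0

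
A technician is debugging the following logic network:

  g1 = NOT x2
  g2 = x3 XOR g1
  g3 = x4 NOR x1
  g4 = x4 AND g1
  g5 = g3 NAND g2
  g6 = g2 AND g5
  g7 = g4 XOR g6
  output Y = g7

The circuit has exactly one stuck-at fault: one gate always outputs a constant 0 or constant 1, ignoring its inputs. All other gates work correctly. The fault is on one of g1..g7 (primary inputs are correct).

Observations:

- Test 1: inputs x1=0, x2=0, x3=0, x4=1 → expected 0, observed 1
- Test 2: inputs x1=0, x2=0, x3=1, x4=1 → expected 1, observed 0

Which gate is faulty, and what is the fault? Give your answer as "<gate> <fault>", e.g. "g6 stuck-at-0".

g4 stuck-at-0

Fault-free values for test 1 (x1=0, x2=0, x3=0, x4=1): g1=1, g2=1, g3=0, g4=1, g5=1, g6=1, g7=0, giving Y=0. Observed 1.
Test 1: faults giving observed 1 are {g2 stuck-at-0, g3 stuck-at-1, g4 stuck-at-0, g5 stuck-at-0, g6 stuck-at-0, g7 stuck-at-1}.
Test 2 (x1=0, x2=0, x3=1, x4=1): fault-free g1=1, g2=0, g3=0, g4=1, g5=1, g6=0, g7=1 → 1; observed 0. Eliminates g2 stuck-at-0, g3 stuck-at-1, g5 stuck-at-0, g6 stuck-at-0, g7 stuck-at-1.
Only g4 stuck-at-0 is consistent with every test.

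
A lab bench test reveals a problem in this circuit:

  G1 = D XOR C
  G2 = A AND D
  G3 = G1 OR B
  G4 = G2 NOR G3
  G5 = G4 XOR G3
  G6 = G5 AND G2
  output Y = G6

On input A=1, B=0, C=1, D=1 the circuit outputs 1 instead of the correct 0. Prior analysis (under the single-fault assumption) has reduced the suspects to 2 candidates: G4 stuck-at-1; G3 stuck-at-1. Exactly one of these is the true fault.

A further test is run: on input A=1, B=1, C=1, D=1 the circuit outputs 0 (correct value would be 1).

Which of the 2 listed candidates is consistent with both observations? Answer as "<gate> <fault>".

G4 stuck-at-1

Evaluate each candidate on input A=1, B=1, C=1, D=1:
  G4 stuck-at-1: G1=0, G2=1, G3=1, G4=1 [stuck-at-1], G5=0, G6=0 → 0 — matches
  G3 stuck-at-1: G1=0, G2=1, G3=1 [stuck-at-1], G4=0, G5=1, G6=1 → 1 — eliminated
Only G4 stuck-at-1 reproduces the observed 0.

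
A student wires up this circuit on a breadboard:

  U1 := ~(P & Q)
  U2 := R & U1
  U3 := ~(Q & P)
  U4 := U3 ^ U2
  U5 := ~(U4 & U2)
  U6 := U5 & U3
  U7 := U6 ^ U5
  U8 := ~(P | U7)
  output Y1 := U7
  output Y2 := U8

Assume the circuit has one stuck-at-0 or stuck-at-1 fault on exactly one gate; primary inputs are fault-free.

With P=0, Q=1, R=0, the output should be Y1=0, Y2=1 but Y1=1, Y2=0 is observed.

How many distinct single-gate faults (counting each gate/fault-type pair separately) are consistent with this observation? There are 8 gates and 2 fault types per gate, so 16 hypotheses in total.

3

Fault-free: U1=1, U2=0, U3=1, U4=1, U5=1, U6=1, U7=0, U8=1 → Y1=0, Y2=1. Observed Y1=1, Y2=0.
  U1: none of the 2 fault types match ✗
  U2: none of the 2 fault types match ✗
  U3: stuck-at-0 ✓; others ✗
  U4: none of the 2 fault types match ✗
  U5: none of the 2 fault types match ✗
  U6: stuck-at-0 ✓; others ✗
  U7: stuck-at-1 ✓; others ✗
  U8: none of the 2 fault types match ✗
Consistent faults: {U3 stuck-at-0, U6 stuck-at-0, U7 stuck-at-1} — 3 in all.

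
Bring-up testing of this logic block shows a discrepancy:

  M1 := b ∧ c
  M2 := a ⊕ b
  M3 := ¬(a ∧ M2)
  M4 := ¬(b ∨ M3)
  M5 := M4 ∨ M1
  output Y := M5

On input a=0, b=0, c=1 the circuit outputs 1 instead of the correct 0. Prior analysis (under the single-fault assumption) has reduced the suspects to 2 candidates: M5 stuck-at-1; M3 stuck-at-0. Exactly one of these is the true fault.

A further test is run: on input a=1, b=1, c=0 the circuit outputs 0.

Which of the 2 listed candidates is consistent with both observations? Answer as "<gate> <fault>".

Evaluate each candidate on input a=1, b=1, c=0:
  M5 stuck-at-1: M1=0, M2=0, M3=1, M4=0, M5=1 [stuck-at-1] → 1 — eliminated
  M3 stuck-at-0: M1=0, M2=0, M3=0 [stuck-at-0], M4=0, M5=0 → 0 — matches
Only M3 stuck-at-0 reproduces the observed 0.

M3 stuck-at-0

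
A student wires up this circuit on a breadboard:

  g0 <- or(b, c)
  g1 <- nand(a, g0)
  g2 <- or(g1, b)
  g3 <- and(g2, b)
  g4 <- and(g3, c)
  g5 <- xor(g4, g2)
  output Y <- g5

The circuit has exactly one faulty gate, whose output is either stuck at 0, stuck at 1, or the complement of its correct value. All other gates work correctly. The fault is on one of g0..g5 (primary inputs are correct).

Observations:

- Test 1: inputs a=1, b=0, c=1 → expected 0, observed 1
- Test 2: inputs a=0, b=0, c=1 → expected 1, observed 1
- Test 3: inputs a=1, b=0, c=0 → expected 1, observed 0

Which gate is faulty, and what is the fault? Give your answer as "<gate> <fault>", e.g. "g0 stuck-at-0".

Fault-free values for test 1 (a=1, b=0, c=1): g0=1, g1=0, g2=0, g3=0, g4=0, g5=0, giving Y=0. Observed 1.
Test 1: faults giving observed 1 are {g0 stuck-at-0, g0 inverted output, g1 stuck-at-1, g1 inverted output, g2 stuck-at-1, g2 inverted output, g3 stuck-at-1, g3 inverted output, g4 stuck-at-1, g4 inverted output, g5 stuck-at-1, g5 inverted output}.
Test 2 (a=0, b=0, c=1): fault-free g0=1, g1=1, g2=1, g3=0, g4=0, g5=1 → 1; observed 1. Eliminates g1 inverted output, g2 inverted output, g3 stuck-at-1, g3 inverted output, g4 stuck-at-1, g4 inverted output, g5 inverted output.
Test 3 (a=1, b=0, c=0): fault-free g0=0, g1=1, g2=1, g3=0, g4=0, g5=1 → 1; observed 0. Eliminates g0 stuck-at-0, g1 stuck-at-1, g2 stuck-at-1, g5 stuck-at-1.
Only g0 inverted output is consistent with every test.

g0 inverted output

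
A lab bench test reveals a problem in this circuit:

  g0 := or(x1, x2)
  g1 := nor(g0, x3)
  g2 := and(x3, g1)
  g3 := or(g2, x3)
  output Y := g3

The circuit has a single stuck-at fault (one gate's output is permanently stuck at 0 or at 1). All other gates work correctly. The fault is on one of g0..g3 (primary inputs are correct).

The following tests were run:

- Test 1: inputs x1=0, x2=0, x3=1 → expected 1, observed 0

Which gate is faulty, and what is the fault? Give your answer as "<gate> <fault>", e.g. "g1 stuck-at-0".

g3 stuck-at-0

Fault-free values for test 1 (x1=0, x2=0, x3=1): g0=0, g1=0, g2=0, g3=1, giving Y=1. Observed 0.
Test 1: faults giving observed 0 are {g3 stuck-at-0}.
Only g3 stuck-at-0 is consistent with every test.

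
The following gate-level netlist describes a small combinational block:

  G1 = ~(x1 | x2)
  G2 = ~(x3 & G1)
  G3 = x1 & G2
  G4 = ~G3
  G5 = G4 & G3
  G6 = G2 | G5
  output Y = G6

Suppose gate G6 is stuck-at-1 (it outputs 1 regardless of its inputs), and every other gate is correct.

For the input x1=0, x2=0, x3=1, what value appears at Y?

1

Propagate with G6 forced: G1=1, G2=0, G3=0, G4=1, G5=0, G6=1 [stuck-at-1].
So Y = 1. (Without the fault it would be 0.)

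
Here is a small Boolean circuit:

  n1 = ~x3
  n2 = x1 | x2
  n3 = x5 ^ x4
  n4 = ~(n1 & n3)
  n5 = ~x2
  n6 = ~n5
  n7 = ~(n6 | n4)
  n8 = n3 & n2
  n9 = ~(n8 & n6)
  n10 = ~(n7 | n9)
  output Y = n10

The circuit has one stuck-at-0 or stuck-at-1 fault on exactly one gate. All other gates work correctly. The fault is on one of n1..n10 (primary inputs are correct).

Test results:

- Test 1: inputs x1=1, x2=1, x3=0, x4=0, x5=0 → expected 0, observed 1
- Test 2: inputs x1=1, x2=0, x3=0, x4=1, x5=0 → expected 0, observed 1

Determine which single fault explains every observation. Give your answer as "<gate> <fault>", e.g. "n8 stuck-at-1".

Fault-free values for test 1 (x1=1, x2=1, x3=0, x4=0, x5=0): n1=1, n2=1, n3=0, n4=1, n5=0, n6=1, n7=0, n8=0, n9=1, n10=0, giving Y=0. Observed 1.
Test 1: faults giving observed 1 are {n3 stuck-at-1, n8 stuck-at-1, n9 stuck-at-0, n10 stuck-at-1}.
Test 2 (x1=1, x2=0, x3=0, x4=1, x5=0): fault-free n1=1, n2=1, n3=1, n4=0, n5=1, n6=0, n7=1, n8=1, n9=1, n10=0 → 0; observed 1. Eliminates n3 stuck-at-1, n8 stuck-at-1, n9 stuck-at-0.
Only n10 stuck-at-1 is consistent with every test.

n10 stuck-at-1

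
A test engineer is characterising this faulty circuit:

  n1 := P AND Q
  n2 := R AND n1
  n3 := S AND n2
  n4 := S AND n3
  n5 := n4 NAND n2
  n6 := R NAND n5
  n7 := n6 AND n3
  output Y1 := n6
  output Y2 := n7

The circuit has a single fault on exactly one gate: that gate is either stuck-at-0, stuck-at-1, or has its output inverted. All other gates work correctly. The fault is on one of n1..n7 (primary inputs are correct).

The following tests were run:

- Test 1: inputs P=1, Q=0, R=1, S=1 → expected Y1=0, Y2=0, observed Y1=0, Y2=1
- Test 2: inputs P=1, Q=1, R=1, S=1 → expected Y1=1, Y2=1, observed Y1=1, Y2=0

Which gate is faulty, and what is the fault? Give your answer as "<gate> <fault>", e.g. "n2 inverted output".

Fault-free values for test 1 (P=1, Q=0, R=1, S=1): n1=0, n2=0, n3=0, n4=0, n5=1, n6=0, n7=0, giving Y1=0, Y2=0. Observed Y1=0, Y2=1.
Test 1: faults giving observed Y1=0, Y2=1 are {n7 stuck-at-1, n7 inverted output}.
Test 2 (P=1, Q=1, R=1, S=1): fault-free n1=1, n2=1, n3=1, n4=1, n5=0, n6=1, n7=1 → Y1=1, Y2=1; observed Y1=1, Y2=0. Eliminates n7 stuck-at-1.
Only n7 inverted output is consistent with every test.

n7 inverted output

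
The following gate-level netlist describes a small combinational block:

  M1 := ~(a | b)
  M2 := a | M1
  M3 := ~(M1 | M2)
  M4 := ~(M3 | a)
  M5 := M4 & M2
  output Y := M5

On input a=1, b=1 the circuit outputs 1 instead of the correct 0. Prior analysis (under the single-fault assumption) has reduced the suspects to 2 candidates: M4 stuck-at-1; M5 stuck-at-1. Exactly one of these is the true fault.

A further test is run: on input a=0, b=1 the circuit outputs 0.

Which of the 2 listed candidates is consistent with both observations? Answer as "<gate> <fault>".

Evaluate each candidate on input a=0, b=1:
  M4 stuck-at-1: M1=0, M2=0, M3=1, M4=1 [stuck-at-1], M5=0 → 0 — matches
  M5 stuck-at-1: M1=0, M2=0, M3=1, M4=0, M5=1 [stuck-at-1] → 1 — eliminated
Only M4 stuck-at-1 reproduces the observed 0.

M4 stuck-at-1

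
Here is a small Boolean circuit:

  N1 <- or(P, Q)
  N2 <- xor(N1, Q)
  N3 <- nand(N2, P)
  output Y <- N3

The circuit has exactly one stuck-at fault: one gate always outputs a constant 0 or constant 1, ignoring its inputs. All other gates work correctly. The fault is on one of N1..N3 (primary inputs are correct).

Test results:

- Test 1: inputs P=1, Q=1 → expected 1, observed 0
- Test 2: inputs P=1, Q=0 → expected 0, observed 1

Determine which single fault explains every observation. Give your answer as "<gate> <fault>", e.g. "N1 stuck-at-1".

Fault-free values for test 1 (P=1, Q=1): N1=1, N2=0, N3=1, giving Y=1. Observed 0.
Test 1: faults giving observed 0 are {N1 stuck-at-0, N2 stuck-at-1, N3 stuck-at-0}.
Test 2 (P=1, Q=0): fault-free N1=1, N2=1, N3=0 → 0; observed 1. Eliminates N2 stuck-at-1, N3 stuck-at-0.
Only N1 stuck-at-0 is consistent with every test.

N1 stuck-at-0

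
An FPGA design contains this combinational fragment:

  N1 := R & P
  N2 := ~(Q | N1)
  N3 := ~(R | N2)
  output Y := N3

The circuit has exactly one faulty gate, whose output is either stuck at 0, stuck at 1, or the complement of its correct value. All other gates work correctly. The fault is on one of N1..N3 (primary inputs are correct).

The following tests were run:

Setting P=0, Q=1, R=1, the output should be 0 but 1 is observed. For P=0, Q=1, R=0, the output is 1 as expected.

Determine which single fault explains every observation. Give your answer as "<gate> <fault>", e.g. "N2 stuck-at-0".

N3 stuck-at-1

Fault-free values for test 1 (P=0, Q=1, R=1): N1=0, N2=0, N3=0, giving Y=0. Observed 1.
Test 1: faults giving observed 1 are {N3 stuck-at-1, N3 inverted output}.
Test 2 (P=0, Q=1, R=0): fault-free N1=0, N2=0, N3=1 → 1; observed 1. Eliminates N3 inverted output.
Only N3 stuck-at-1 is consistent with every test.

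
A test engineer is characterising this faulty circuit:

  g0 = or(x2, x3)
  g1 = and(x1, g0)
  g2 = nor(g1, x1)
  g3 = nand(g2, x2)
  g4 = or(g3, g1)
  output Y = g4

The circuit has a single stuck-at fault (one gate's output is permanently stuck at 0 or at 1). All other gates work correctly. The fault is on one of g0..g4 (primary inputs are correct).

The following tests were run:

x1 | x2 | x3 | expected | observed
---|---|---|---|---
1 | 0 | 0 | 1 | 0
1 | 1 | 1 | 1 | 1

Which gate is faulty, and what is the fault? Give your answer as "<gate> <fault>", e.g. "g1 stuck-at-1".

g3 stuck-at-0

Fault-free values for test 1 (x1=1, x2=0, x3=0): g0=0, g1=0, g2=0, g3=1, g4=1, giving Y=1. Observed 0.
Test 1: faults giving observed 0 are {g3 stuck-at-0, g4 stuck-at-0}.
Test 2 (x1=1, x2=1, x3=1): fault-free g0=1, g1=1, g2=0, g3=1, g4=1 → 1; observed 1. Eliminates g4 stuck-at-0.
Only g3 stuck-at-0 is consistent with every test.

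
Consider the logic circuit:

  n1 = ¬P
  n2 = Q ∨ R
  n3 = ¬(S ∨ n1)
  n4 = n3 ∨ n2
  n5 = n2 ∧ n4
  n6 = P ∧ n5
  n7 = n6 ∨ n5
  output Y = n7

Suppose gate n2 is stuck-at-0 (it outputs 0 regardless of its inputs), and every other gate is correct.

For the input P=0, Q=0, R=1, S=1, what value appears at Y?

Propagate with n2 forced: n1=1, n2=0 [stuck-at-0], n3=0, n4=0, n5=0, n6=0, n7=0.
So Y = 0. (Without the fault it would be 1.)

0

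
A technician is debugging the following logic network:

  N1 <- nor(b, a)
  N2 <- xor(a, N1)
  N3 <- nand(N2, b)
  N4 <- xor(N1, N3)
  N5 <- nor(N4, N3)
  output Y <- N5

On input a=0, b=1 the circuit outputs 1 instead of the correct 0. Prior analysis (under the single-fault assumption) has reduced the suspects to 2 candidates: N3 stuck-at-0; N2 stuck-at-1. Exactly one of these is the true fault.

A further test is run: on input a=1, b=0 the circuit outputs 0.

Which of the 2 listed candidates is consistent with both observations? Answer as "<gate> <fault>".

N2 stuck-at-1

Evaluate each candidate on input a=1, b=0:
  N3 stuck-at-0: N1=0, N2=1, N3=0 [stuck-at-0], N4=0, N5=1 → 1 — eliminated
  N2 stuck-at-1: N1=0, N2=1 [stuck-at-1], N3=1, N4=1, N5=0 → 0 — matches
Only N2 stuck-at-1 reproduces the observed 0.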